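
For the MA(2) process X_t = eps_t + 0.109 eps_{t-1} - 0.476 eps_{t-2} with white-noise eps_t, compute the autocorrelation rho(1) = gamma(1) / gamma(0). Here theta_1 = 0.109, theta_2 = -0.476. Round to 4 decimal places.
\rho(1) = 0.0461

For an MA(q) process with theta_0 = 1, the autocovariance is
  gamma(k) = sigma^2 * sum_{i=0..q-k} theta_i * theta_{i+k},
and rho(k) = gamma(k) / gamma(0). Sigma^2 cancels.
  numerator   = (1)*(0.109) + (0.109)*(-0.476) = 0.057116.
  denominator = (1)^2 + (0.109)^2 + (-0.476)^2 = 1.238457.
  rho(1) = 0.057116 / 1.238457 = 0.0461.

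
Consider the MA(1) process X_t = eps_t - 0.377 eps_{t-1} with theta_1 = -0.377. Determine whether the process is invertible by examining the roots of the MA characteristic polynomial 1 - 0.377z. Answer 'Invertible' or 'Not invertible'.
\text{Invertible}

The MA(q) characteristic polynomial is P(z) = 1 - 0.377z.
Invertibility requires all roots to lie outside the unit circle, i.e. |z| > 1 for every root.
This is linear in z: 1 + (-0.377) z = 0  =>  z = -1/(-0.377) = 2.65252,  |z| = 2.65252.
Moduli of all roots: 2.6525.
All moduli strictly greater than 1? Yes.
Verdict: Invertible.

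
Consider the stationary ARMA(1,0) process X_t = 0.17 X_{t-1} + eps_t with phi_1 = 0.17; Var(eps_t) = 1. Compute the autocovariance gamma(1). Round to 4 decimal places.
\gamma(1) = 0.1751

Multiply the model equation by X_{t-k} and take expectations. With theta_0 = psi_0 = 1 and psi_j the MA(infinity) weights, this gives
  gamma(k) - sum_i phi_i gamma(k-i) = c_k,
  c_k = sigma^2 * sum_{j=k..q} theta_j psi_{j-k}   (c_k = 0 for k > q),
using gamma(-m) = gamma(m).
Pure AR (q = 0): c_0 = sigma^2 = 1, c_k = 0 for k >= 1.
Equations for k = 0 and k = 1 (AR order 1):
  gamma(0) = phi_1 gamma(1) + c_0
  gamma(1) = phi_1 gamma(0) + c_1
Substituting the second into the first: gamma(0) (1 - phi_1^2) = c_0 + phi_1 c_1, so
  gamma(0) = c_0 / (1 - phi_1^2) = 1 / (1 - (0.17)^2) = 1 / 0.9711 = 1.02976.
  gamma(1) = phi_1 gamma(0) = (0.17)(1.02976) = 0.175059.
Therefore gamma(1) = 0.1751 (to 4 decimal places).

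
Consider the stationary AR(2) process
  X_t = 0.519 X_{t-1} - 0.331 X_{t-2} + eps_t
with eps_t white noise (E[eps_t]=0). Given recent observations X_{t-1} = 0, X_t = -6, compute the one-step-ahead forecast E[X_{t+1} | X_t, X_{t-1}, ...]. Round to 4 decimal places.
E[X_{t+1} \mid \mathcal F_t] = -3.1140

For an AR(p) model X_t = c + sum_i phi_i X_{t-i} + eps_t, the
one-step-ahead conditional mean is
  E[X_{t+1} | X_t, ...] = c + sum_i phi_i X_{t+1-i}.
Substitute known values:
  E[X_{t+1} | ...] = (0.519) * (-6) + (-0.331) * (0)
                   = -3.1140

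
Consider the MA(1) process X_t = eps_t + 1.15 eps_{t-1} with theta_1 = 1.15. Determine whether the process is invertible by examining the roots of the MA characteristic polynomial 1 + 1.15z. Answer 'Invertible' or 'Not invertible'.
\text{Not invertible}

The MA(q) characteristic polynomial is P(z) = 1 + 1.15z.
Invertibility requires all roots to lie outside the unit circle, i.e. |z| > 1 for every root.
This is linear in z: 1 + (1.15) z = 0  =>  z = -1/(1.15) = -0.869565,  |z| = 0.869565.
Moduli of all roots: 0.8696.
All moduli strictly greater than 1? No.
Verdict: Not invertible.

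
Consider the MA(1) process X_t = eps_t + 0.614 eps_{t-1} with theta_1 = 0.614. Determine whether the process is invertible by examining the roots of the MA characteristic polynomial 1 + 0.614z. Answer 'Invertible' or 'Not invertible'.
\text{Invertible}

The MA(q) characteristic polynomial is P(z) = 1 + 0.614z.
Invertibility requires all roots to lie outside the unit circle, i.e. |z| > 1 for every root.
This is linear in z: 1 + (0.614) z = 0  =>  z = -1/(0.614) = -1.628664,  |z| = 1.628664.
Moduli of all roots: 1.6287.
All moduli strictly greater than 1? Yes.
Verdict: Invertible.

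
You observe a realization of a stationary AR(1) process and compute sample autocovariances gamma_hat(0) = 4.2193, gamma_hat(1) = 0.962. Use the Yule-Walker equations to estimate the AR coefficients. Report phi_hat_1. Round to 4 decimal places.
\hat\phi_{1} = 0.2280

The Yule-Walker equations for an AR(p) process read, in matrix form,
  Gamma_p phi = r_p,   with   (Gamma_p)_{ij} = gamma(|i - j|),
                       (r_p)_i = gamma(i),   i,j = 1..p.
Substitute the sample gammas (Toeplitz matrix and right-hand side of size 1):
  Gamma_p = [[4.2193]]
  r_p     = [0.962]
With p = 1 this is the single equation gamma(0) phi_1 = gamma(1):
  phi_hat_1 = gamma(1) / gamma(0) = 0.962 / 4.2193 = 0.2280.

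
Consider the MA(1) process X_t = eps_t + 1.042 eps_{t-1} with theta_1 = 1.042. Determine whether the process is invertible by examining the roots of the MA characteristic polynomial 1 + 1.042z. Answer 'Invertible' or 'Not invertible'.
\text{Not invertible}

The MA(q) characteristic polynomial is P(z) = 1 + 1.042z.
Invertibility requires all roots to lie outside the unit circle, i.e. |z| > 1 for every root.
This is linear in z: 1 + (1.042) z = 0  =>  z = -1/(1.042) = -0.959693,  |z| = 0.959693.
Moduli of all roots: 0.9597.
All moduli strictly greater than 1? No.
Verdict: Not invertible.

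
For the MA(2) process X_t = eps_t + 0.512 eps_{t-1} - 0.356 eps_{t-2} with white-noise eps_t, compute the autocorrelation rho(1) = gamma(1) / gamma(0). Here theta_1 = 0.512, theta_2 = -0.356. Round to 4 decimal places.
\rho(1) = 0.2374

For an MA(q) process with theta_0 = 1, the autocovariance is
  gamma(k) = sigma^2 * sum_{i=0..q-k} theta_i * theta_{i+k},
and rho(k) = gamma(k) / gamma(0). Sigma^2 cancels.
  numerator   = (1)*(0.512) + (0.512)*(-0.356) = 0.329728.
  denominator = (1)^2 + (0.512)^2 + (-0.356)^2 = 1.38888.
  rho(1) = 0.329728 / 1.38888 = 0.2374.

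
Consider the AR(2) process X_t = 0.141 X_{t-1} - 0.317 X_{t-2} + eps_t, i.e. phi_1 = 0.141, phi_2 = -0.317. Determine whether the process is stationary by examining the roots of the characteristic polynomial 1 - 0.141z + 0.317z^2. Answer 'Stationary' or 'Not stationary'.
\text{Stationary}

The AR(p) characteristic polynomial is P(z) = 1 - 0.141z + 0.317z^2.
Stationarity requires all roots to lie outside the unit circle, i.e. |z| > 1 for every root.
Set 1 + (-0.141) z + (0.317) z^2 = 0, i.e. a z^2 + b z + c = 0 with a = 0.317, b = -0.141, c = 1.
Discriminant D = b^2 - 4ac = (-0.141)^2 - 4*(0.317)*1 = 0.019881 - (1.268) = -1.248119.
D < 0, so the roots are the complex-conjugate pair z = (-b +/- i sqrt(-D)) / (2a) = 0.2224 +/- 1.7621i.
For a conjugate pair |z|^2 = z * conj(z) = (product of roots) = c/a = 1/(0.317) = 3.154574, so |z| = sqrt(3.154574) = 1.7761 for both roots.
Moduli of all roots: 1.7761, 1.7761.
All moduli strictly greater than 1? Yes.
Verdict: Stationary.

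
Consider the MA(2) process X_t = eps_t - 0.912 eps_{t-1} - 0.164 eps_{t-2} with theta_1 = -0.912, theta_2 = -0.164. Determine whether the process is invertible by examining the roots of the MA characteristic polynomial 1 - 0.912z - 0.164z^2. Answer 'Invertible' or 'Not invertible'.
\text{Not invertible}

The MA(q) characteristic polynomial is P(z) = 1 - 0.912z - 0.164z^2.
Invertibility requires all roots to lie outside the unit circle, i.e. |z| > 1 for every root.
Set 1 + (-0.912) z + (-0.164) z^2 = 0, i.e. a z^2 + b z + c = 0 with a = -0.164, b = -0.912, c = 1.
Discriminant D = b^2 - 4ac = (-0.912)^2 - 4*(-0.164)*1 = 0.831744 - (-0.656) = 1.487744.
D >= 0, so the roots are real: z = (-b +/- sqrt(D)) / (2a) = (0.912 +/- 1.219731) / (-0.328).
  z_1 = (0.912 + 1.219731) / (-0.328) = -6.4992,   |z_1| = 6.4992.
  z_2 = (0.912 - 1.219731) / (-0.328) = 0.9382,   |z_2| = 0.9382.
Moduli of all roots: 6.4992, 0.9382.
All moduli strictly greater than 1? No.
Verdict: Not invertible.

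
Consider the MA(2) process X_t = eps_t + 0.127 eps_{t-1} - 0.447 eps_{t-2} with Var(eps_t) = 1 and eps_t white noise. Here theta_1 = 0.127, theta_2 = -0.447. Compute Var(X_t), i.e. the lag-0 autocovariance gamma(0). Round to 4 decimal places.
\gamma(0) = 1.2159

For an MA(q) process X_t = eps_t + sum_i theta_i eps_{t-i} with
Var(eps_t) = sigma^2, the variance is
  gamma(0) = sigma^2 * (1 + sum_i theta_i^2).
  sum_i theta_i^2 = (0.127)^2 + (-0.447)^2 = 0.016129 + 0.199809 = 0.215938.
  gamma(0) = 1 * (1 + 0.215938) = 1 * 1.215938 = 1.215938, which rounds to 1.2159.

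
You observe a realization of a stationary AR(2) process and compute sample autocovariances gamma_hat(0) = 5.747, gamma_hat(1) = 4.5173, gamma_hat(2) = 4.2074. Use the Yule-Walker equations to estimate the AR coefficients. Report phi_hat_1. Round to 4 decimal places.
\hat\phi_{1} = 0.5510

The Yule-Walker equations for an AR(p) process read, in matrix form,
  Gamma_p phi = r_p,   with   (Gamma_p)_{ij} = gamma(|i - j|),
                       (r_p)_i = gamma(i),   i,j = 1..p.
Substitute the sample gammas (Toeplitz matrix and right-hand side of size 2):
  Gamma_p = [[5.747, 4.5173], [4.5173, 5.747]]
  r_p     = [4.5173, 4.2074]
Written out:
  5.747 phi_1 + 4.5173 phi_2 = 4.5173
  4.5173 phi_1 + 5.747 phi_2 = 4.2074
Solve by Cramer's rule:
  det = gamma(0)^2 - gamma(1)^2 = (5.747)^2 - (4.5173)^2 = 33.028009 - 20.40599929 = 12.62200971
  phi_hat_1 = [gamma(1) gamma(0) - gamma(1) gamma(2)] / det = [(4.5173)(5.747) - (4.5173)(4.2074)] / 12.62200971 = 6.95483508 / 12.62200971 = 0.551
  phi_hat_2 = [gamma(0) gamma(2) - gamma(1)^2] / det = [(5.747)(4.2074) - (4.5173)^2] / 12.62200971 = 3.77392851 / 12.62200971 = 0.299
So phi_hat = [0.5510, 0.2990].
Therefore phi_hat_1 = 0.5510.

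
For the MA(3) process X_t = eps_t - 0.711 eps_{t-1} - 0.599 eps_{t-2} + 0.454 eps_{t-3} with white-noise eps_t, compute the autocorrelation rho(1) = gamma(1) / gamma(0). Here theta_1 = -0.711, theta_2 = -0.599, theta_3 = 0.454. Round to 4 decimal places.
\rho(1) = -0.2691

For an MA(q) process with theta_0 = 1, the autocovariance is
  gamma(k) = sigma^2 * sum_{i=0..q-k} theta_i * theta_{i+k},
and rho(k) = gamma(k) / gamma(0). Sigma^2 cancels.
  numerator   = (1)*(-0.711) + (-0.711)*(-0.599) + (-0.599)*(0.454) = -0.557057.
  denominator = (1)^2 + (-0.711)^2 + (-0.599)^2 + (0.454)^2 = 2.070438.
  rho(1) = -0.557057 / 2.070438 = -0.2691.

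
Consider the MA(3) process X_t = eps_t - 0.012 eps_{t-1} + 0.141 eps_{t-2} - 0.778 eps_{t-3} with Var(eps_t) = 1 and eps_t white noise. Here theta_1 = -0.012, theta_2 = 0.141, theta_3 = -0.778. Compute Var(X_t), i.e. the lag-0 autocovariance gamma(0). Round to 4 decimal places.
\gamma(0) = 1.6253

For an MA(q) process X_t = eps_t + sum_i theta_i eps_{t-i} with
Var(eps_t) = sigma^2, the variance is
  gamma(0) = sigma^2 * (1 + sum_i theta_i^2).
  sum_i theta_i^2 = (-0.012)^2 + (0.141)^2 + (-0.778)^2 = 0.000144 + 0.019881 + 0.605284 = 0.625309.
  gamma(0) = 1 * (1 + 0.625309) = 1 * 1.625309 = 1.625309, which rounds to 1.6253.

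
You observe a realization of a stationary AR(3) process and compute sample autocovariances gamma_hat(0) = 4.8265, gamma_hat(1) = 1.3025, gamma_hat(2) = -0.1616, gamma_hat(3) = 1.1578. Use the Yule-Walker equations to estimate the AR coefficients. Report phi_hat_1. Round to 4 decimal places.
\hat\phi_{1} = 0.3360

The Yule-Walker equations for an AR(p) process read, in matrix form,
  Gamma_p phi = r_p,   with   (Gamma_p)_{ij} = gamma(|i - j|),
                       (r_p)_i = gamma(i),   i,j = 1..p.
Substitute the sample gammas (Toeplitz matrix and right-hand side of size 3):
  Gamma_p = [[4.8265, 1.3025, -0.1616], [1.3025, 4.8265, 1.3025], [-0.1616, 1.3025, 4.8265]]
  r_p     = [1.3025, -0.1616, 1.1578]
Written out (R1..R3):
  (R1) 4.8265 phi_1 + 1.3025 phi_2 - 0.1616 phi_3 = 1.3025
  (R2) 1.3025 phi_1 + 4.8265 phi_2 + 1.3025 phi_3 = -0.1616
  (R3) -0.1616 phi_1 + 1.3025 phi_2 + 4.8265 phi_3 = 1.1578
Gaussian elimination:
  R2 <- R2 - (1.3025/4.8265) R1 = R2 - (0.269864) R1:  4.475002 phi_2 + 1.34611 phi_3 = -0.513098
  R3 <- R3 - (-0.1616/4.8265) R1 = R3 - (-0.033482) R1:  1.34611 phi_2 + 4.821089 phi_3 = 1.20141
  R3 <- R3 - (1.34611/4.475002) R2 = R3 - (0.300807) R2:  4.416171 phi_3 = 1.355753
Back-substitution:
  phi_hat_3 = 1.355753 / 4.416171 = 0.306998
  phi_hat_2 = (-0.513098 - (1.34611)(0.306998)) / 4.475002 = -0.207006
  phi_hat_1 = (1.3025 - (1.3025)(-0.207006) - (-0.1616)(0.306998)) / 4.8265 = 0.336007
So phi_hat = [0.3360, -0.2070, 0.3070].
Therefore phi_hat_1 = 0.3360.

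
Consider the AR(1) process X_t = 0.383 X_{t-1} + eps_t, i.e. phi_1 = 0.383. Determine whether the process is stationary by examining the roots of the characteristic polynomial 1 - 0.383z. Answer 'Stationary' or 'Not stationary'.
\text{Stationary}

The AR(p) characteristic polynomial is P(z) = 1 - 0.383z.
Stationarity requires all roots to lie outside the unit circle, i.e. |z| > 1 for every root.
This is linear in z: 1 + (-0.383) z = 0  =>  z = -1/(-0.383) = 2.610966,  |z| = 2.610966.
Moduli of all roots: 2.6110.
All moduli strictly greater than 1? Yes.
Verdict: Stationary.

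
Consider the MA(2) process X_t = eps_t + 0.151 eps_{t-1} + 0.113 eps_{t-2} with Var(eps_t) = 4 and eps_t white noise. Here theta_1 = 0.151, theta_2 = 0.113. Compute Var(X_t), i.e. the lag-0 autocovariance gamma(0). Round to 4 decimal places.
\gamma(0) = 4.1423

For an MA(q) process X_t = eps_t + sum_i theta_i eps_{t-i} with
Var(eps_t) = sigma^2, the variance is
  gamma(0) = sigma^2 * (1 + sum_i theta_i^2).
  sum_i theta_i^2 = (0.151)^2 + (0.113)^2 = 0.022801 + 0.012769 = 0.03557.
  gamma(0) = 4 * (1 + 0.03557) = 4 * 1.03557 = 4.14228, which rounds to 4.1423.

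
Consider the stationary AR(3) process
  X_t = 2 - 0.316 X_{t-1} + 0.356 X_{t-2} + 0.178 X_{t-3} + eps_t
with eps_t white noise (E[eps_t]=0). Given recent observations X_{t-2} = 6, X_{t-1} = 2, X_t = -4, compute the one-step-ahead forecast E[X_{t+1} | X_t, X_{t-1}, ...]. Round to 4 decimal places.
E[X_{t+1} \mid \mathcal F_t] = 5.0440

For an AR(p) model X_t = c + sum_i phi_i X_{t-i} + eps_t, the
one-step-ahead conditional mean is
  E[X_{t+1} | X_t, ...] = c + sum_i phi_i X_{t+1-i}.
Substitute known values:
  E[X_{t+1} | ...] = 2 + (-0.316) * (-4) + (0.356) * (2) + (0.178) * (6)
                   = 5.0440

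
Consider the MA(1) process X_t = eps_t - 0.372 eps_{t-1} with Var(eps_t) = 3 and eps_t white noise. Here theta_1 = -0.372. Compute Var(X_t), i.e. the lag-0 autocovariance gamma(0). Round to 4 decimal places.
\gamma(0) = 3.4152

For an MA(q) process X_t = eps_t + sum_i theta_i eps_{t-i} with
Var(eps_t) = sigma^2, the variance is
  gamma(0) = sigma^2 * (1 + sum_i theta_i^2).
  sum_i theta_i^2 = (-0.372)^2 = 0.138384.
  gamma(0) = 3 * (1 + 0.138384) = 3 * 1.138384 = 3.415152, which rounds to 3.4152.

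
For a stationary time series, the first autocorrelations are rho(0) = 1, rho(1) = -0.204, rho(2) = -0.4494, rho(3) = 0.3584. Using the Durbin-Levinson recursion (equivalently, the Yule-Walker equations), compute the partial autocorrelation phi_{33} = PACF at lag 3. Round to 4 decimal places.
\phi_{33} = 0.1630

The PACF at lag k is phi_{kk}, the last component of the solution
to the Yule-Walker system G_k phi = r_k where
  (G_k)_{ij} = rho(|i - j|), (r_k)_i = rho(i), i,j = 1..k.
Equivalently, Durbin-Levinson gives phi_{kk} iteratively:
  phi_{11} = rho(1)
  phi_{kk} = [rho(k) - sum_{j=1..k-1} phi_{k-1,j} rho(k-j)]
            / [1 - sum_{j=1..k-1} phi_{k-1,j} rho(j)],
  phi_{k,j} = phi_{k-1,j} - phi_{kk} phi_{k-1,k-j},  j = 1..k-1.
Step k = 1:
  phi_11 = rho(1) = -0.204.
Step k = 2:
  phi_22 = [rho(2) - phi_11 rho(1)] / [1 - phi_11 rho(1)] = [-0.4494 - (-0.204)(-0.204)] / [1 - (-0.204)(-0.204)]
         = -0.491016 / 0.958384 = -0.512337.
  Update: phi_21 = phi_11 - phi_22 phi_11 = -0.204 - (-0.512337)(-0.204) = -0.308517.
Step k = 3:
  phi_33 = [rho(3) - phi_21 rho(2) - phi_22 rho(1)] / [1 - phi_21 rho(1) - phi_22 rho(2)]
    numerator   = 0.3584 - (-0.308517)(-0.4494) - (-0.512337)(-0.204) = 0.1152357
    denominator = 1 - (-0.308517)(-0.204) - (-0.512337)(-0.4494) = 0.70681812
  phi_33 = 0.1152357 / 0.70681812 = 0.163.
Therefore phi_{33} = 0.1630.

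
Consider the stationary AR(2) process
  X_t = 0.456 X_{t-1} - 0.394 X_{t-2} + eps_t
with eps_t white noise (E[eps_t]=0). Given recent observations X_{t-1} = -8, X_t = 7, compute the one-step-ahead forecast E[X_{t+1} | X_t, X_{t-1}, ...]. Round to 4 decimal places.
E[X_{t+1} \mid \mathcal F_t] = 6.3440

For an AR(p) model X_t = c + sum_i phi_i X_{t-i} + eps_t, the
one-step-ahead conditional mean is
  E[X_{t+1} | X_t, ...] = c + sum_i phi_i X_{t+1-i}.
Substitute known values:
  E[X_{t+1} | ...] = (0.456) * (7) + (-0.394) * (-8)
                   = 6.3440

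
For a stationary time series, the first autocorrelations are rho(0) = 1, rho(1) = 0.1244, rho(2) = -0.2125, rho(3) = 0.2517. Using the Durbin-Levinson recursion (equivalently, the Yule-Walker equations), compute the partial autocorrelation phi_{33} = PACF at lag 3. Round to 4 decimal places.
\phi_{33} = 0.3360

The PACF at lag k is phi_{kk}, the last component of the solution
to the Yule-Walker system G_k phi = r_k where
  (G_k)_{ij} = rho(|i - j|), (r_k)_i = rho(i), i,j = 1..k.
Equivalently, Durbin-Levinson gives phi_{kk} iteratively:
  phi_{11} = rho(1)
  phi_{kk} = [rho(k) - sum_{j=1..k-1} phi_{k-1,j} rho(k-j)]
            / [1 - sum_{j=1..k-1} phi_{k-1,j} rho(j)],
  phi_{k,j} = phi_{k-1,j} - phi_{kk} phi_{k-1,k-j},  j = 1..k-1.
Step k = 1:
  phi_11 = rho(1) = 0.1244.
Step k = 2:
  phi_22 = [rho(2) - phi_11 rho(1)] / [1 - phi_11 rho(1)] = [-0.2125 - (0.1244)(0.1244)] / [1 - (0.1244)(0.1244)]
         = -0.22797536 / 0.98452464 = -0.231559.
  Update: phi_21 = phi_11 - phi_22 phi_11 = 0.1244 - (-0.231559)(0.1244) = 0.153206.
Step k = 3:
  phi_33 = [rho(3) - phi_21 rho(2) - phi_22 rho(1)] / [1 - phi_21 rho(1) - phi_22 rho(2)]
    numerator   = 0.2517 - (0.153206)(-0.2125) - (-0.231559)(0.1244) = 0.31306217
    denominator = 1 - (0.153206)(0.1244) - (-0.231559)(-0.2125) = 0.93173494
  phi_33 = 0.31306217 / 0.93173494 = 0.336.
Therefore phi_{33} = 0.3360.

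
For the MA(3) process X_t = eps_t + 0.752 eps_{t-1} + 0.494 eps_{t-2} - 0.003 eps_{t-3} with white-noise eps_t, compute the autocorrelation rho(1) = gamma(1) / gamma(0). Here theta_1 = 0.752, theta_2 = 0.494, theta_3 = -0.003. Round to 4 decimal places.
\rho(1) = 0.6200

For an MA(q) process with theta_0 = 1, the autocovariance is
  gamma(k) = sigma^2 * sum_{i=0..q-k} theta_i * theta_{i+k},
and rho(k) = gamma(k) / gamma(0). Sigma^2 cancels.
  numerator   = (1)*(0.752) + (0.752)*(0.494) + (0.494)*(-0.003) = 1.122006.
  denominator = (1)^2 + (0.752)^2 + (0.494)^2 + (-0.003)^2 = 1.809549.
  rho(1) = 1.122006 / 1.809549 = 0.6200.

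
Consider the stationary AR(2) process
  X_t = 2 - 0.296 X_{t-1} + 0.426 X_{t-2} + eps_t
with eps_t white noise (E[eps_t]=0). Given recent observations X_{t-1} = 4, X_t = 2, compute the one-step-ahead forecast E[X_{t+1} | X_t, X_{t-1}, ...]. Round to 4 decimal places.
E[X_{t+1} \mid \mathcal F_t] = 3.1120

For an AR(p) model X_t = c + sum_i phi_i X_{t-i} + eps_t, the
one-step-ahead conditional mean is
  E[X_{t+1} | X_t, ...] = c + sum_i phi_i X_{t+1-i}.
Substitute known values:
  E[X_{t+1} | ...] = 2 + (-0.296) * (2) + (0.426) * (4)
                   = 3.1120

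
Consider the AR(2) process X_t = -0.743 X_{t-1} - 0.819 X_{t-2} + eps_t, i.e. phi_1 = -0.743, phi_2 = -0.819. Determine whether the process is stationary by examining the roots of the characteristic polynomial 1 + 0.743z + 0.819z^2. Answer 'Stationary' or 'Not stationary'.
\text{Stationary}

The AR(p) characteristic polynomial is P(z) = 1 + 0.743z + 0.819z^2.
Stationarity requires all roots to lie outside the unit circle, i.e. |z| > 1 for every root.
Set 1 + (0.743) z + (0.819) z^2 = 0, i.e. a z^2 + b z + c = 0 with a = 0.819, b = 0.743, c = 1.
Discriminant D = b^2 - 4ac = (0.743)^2 - 4*(0.819)*1 = 0.552049 - (3.276) = -2.723951.
D < 0, so the roots are the complex-conjugate pair z = (-b +/- i sqrt(-D)) / (2a) = -0.4536 +/- 1.0076i.
For a conjugate pair |z|^2 = z * conj(z) = (product of roots) = c/a = 1/(0.819) = 1.221001, so |z| = sqrt(1.221001) = 1.105 for both roots.
Moduli of all roots: 1.1050, 1.1050.
All moduli strictly greater than 1? Yes.
Verdict: Stationary.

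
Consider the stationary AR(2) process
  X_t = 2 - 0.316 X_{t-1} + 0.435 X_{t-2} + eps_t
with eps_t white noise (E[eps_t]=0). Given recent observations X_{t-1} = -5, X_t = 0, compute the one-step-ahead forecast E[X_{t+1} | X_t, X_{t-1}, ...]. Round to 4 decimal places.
E[X_{t+1} \mid \mathcal F_t] = -0.1750

For an AR(p) model X_t = c + sum_i phi_i X_{t-i} + eps_t, the
one-step-ahead conditional mean is
  E[X_{t+1} | X_t, ...] = c + sum_i phi_i X_{t+1-i}.
Substitute known values:
  E[X_{t+1} | ...] = 2 + (-0.316) * (0) + (0.435) * (-5)
                   = -0.1750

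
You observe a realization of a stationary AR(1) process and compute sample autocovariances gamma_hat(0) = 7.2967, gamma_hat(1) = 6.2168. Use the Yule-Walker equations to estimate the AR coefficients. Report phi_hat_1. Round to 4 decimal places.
\hat\phi_{1} = 0.8520

The Yule-Walker equations for an AR(p) process read, in matrix form,
  Gamma_p phi = r_p,   with   (Gamma_p)_{ij} = gamma(|i - j|),
                       (r_p)_i = gamma(i),   i,j = 1..p.
Substitute the sample gammas (Toeplitz matrix and right-hand side of size 1):
  Gamma_p = [[7.2967]]
  r_p     = [6.2168]
With p = 1 this is the single equation gamma(0) phi_1 = gamma(1):
  phi_hat_1 = gamma(1) / gamma(0) = 6.2168 / 7.2967 = 0.8520.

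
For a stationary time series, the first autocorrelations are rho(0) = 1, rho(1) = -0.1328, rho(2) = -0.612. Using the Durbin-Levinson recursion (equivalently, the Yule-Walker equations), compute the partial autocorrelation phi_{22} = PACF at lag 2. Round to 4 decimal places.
\phi_{22} = -0.6409

The PACF at lag k is phi_{kk}, the last component of the solution
to the Yule-Walker system G_k phi = r_k where
  (G_k)_{ij} = rho(|i - j|), (r_k)_i = rho(i), i,j = 1..k.
Equivalently, Durbin-Levinson gives phi_{kk} iteratively:
  phi_{11} = rho(1)
  phi_{kk} = [rho(k) - sum_{j=1..k-1} phi_{k-1,j} rho(k-j)]
            / [1 - sum_{j=1..k-1} phi_{k-1,j} rho(j)],
  phi_{k,j} = phi_{k-1,j} - phi_{kk} phi_{k-1,k-j},  j = 1..k-1.
Step k = 1:
  phi_11 = rho(1) = -0.1328.
Step k = 2:
  phi_22 = [rho(2) - phi_11 rho(1)] / [1 - phi_11 rho(1)] = [-0.612 - (-0.1328)(-0.1328)] / [1 - (-0.1328)(-0.1328)]
         = -0.62963584 / 0.98236416 = -0.6409.
Therefore phi_{22} = -0.6409.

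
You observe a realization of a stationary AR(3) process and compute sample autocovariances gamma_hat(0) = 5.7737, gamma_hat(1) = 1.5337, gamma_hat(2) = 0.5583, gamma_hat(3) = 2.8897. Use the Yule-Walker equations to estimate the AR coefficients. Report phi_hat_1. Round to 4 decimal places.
\hat\phi_{1} = 0.2440

The Yule-Walker equations for an AR(p) process read, in matrix form,
  Gamma_p phi = r_p,   with   (Gamma_p)_{ij} = gamma(|i - j|),
                       (r_p)_i = gamma(i),   i,j = 1..p.
Substitute the sample gammas (Toeplitz matrix and right-hand side of size 3):
  Gamma_p = [[5.7737, 1.5337, 0.5583], [1.5337, 5.7737, 1.5337], [0.5583, 1.5337, 5.7737]]
  r_p     = [1.5337, 0.5583, 2.8897]
Written out (R1..R3):
  (R1) 5.7737 phi_1 + 1.5337 phi_2 + 0.5583 phi_3 = 1.5337
  (R2) 1.5337 phi_1 + 5.7737 phi_2 + 1.5337 phi_3 = 0.5583
  (R3) 0.5583 phi_1 + 1.5337 phi_2 + 5.7737 phi_3 = 2.8897
Gaussian elimination:
  R2 <- R2 - (1.5337/5.7737) R1 = R2 - (0.265636) R1:  5.366295 phi_2 + 1.385396 phi_3 = 0.150895
  R3 <- R3 - (0.5583/5.7737) R1 = R3 - (0.096697) R1:  1.385396 phi_2 + 5.719714 phi_3 = 2.741396
  R3 <- R3 - (1.385396/5.366295) R2 = R3 - (0.258166) R2:  5.362052 phi_3 = 2.70244
Back-substitution:
  phi_hat_3 = 2.70244 / 5.362052 = 0.503994
  phi_hat_2 = (0.150895 - (1.385396)(0.503994)) / 5.366295 = -0.101995
  phi_hat_1 = (1.5337 - (1.5337)(-0.101995) - (0.5583)(0.503994)) / 5.7737 = 0.243994
So phi_hat = [0.2440, -0.1020, 0.5040].
Therefore phi_hat_1 = 0.2440.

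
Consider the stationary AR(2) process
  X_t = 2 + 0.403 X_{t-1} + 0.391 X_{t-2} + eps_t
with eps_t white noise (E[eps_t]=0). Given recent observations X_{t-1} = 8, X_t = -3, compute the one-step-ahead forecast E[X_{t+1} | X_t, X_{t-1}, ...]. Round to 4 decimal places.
E[X_{t+1} \mid \mathcal F_t] = 3.9190

For an AR(p) model X_t = c + sum_i phi_i X_{t-i} + eps_t, the
one-step-ahead conditional mean is
  E[X_{t+1} | X_t, ...] = c + sum_i phi_i X_{t+1-i}.
Substitute known values:
  E[X_{t+1} | ...] = 2 + (0.403) * (-3) + (0.391) * (8)
                   = 3.9190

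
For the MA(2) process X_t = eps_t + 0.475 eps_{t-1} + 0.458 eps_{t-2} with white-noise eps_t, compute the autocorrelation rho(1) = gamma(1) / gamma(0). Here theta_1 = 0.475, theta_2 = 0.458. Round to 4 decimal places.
\rho(1) = 0.4825

For an MA(q) process with theta_0 = 1, the autocovariance is
  gamma(k) = sigma^2 * sum_{i=0..q-k} theta_i * theta_{i+k},
and rho(k) = gamma(k) / gamma(0). Sigma^2 cancels.
  numerator   = (1)*(0.475) + (0.475)*(0.458) = 0.69255.
  denominator = (1)^2 + (0.475)^2 + (0.458)^2 = 1.435389.
  rho(1) = 0.69255 / 1.435389 = 0.4825.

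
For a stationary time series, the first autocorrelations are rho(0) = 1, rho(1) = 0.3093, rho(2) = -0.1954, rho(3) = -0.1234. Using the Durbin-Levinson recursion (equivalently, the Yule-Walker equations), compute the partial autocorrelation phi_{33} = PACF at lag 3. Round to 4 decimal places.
\phi_{33} = 0.0691

The PACF at lag k is phi_{kk}, the last component of the solution
to the Yule-Walker system G_k phi = r_k where
  (G_k)_{ij} = rho(|i - j|), (r_k)_i = rho(i), i,j = 1..k.
Equivalently, Durbin-Levinson gives phi_{kk} iteratively:
  phi_{11} = rho(1)
  phi_{kk} = [rho(k) - sum_{j=1..k-1} phi_{k-1,j} rho(k-j)]
            / [1 - sum_{j=1..k-1} phi_{k-1,j} rho(j)],
  phi_{k,j} = phi_{k-1,j} - phi_{kk} phi_{k-1,k-j},  j = 1..k-1.
Step k = 1:
  phi_11 = rho(1) = 0.3093.
Step k = 2:
  phi_22 = [rho(2) - phi_11 rho(1)] / [1 - phi_11 rho(1)] = [-0.1954 - (0.3093)(0.3093)] / [1 - (0.3093)(0.3093)]
         = -0.29106649 / 0.90433351 = -0.321857.
  Update: phi_21 = phi_11 - phi_22 phi_11 = 0.3093 - (-0.321857)(0.3093) = 0.408851.
Step k = 3:
  phi_33 = [rho(3) - phi_21 rho(2) - phi_22 rho(1)] / [1 - phi_21 rho(1) - phi_22 rho(2)]
    numerator   = -0.1234 - (0.408851)(-0.1954) - (-0.321857)(0.3093) = 0.0560399
    denominator = 1 - (0.408851)(0.3093) - (-0.321857)(-0.1954) = 0.81065159
  phi_33 = 0.0560399 / 0.81065159 = 0.0691.
Therefore phi_{33} = 0.0691.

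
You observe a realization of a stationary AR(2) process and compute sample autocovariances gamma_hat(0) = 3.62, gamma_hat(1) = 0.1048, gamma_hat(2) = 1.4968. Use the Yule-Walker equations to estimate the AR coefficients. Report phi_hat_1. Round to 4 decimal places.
\hat\phi_{1} = 0.0170

The Yule-Walker equations for an AR(p) process read, in matrix form,
  Gamma_p phi = r_p,   with   (Gamma_p)_{ij} = gamma(|i - j|),
                       (r_p)_i = gamma(i),   i,j = 1..p.
Substitute the sample gammas (Toeplitz matrix and right-hand side of size 2):
  Gamma_p = [[3.62, 0.1048], [0.1048, 3.62]]
  r_p     = [0.1048, 1.4968]
Written out:
  3.62 phi_1 + 0.1048 phi_2 = 0.1048
  0.1048 phi_1 + 3.62 phi_2 = 1.4968
Solve by Cramer's rule:
  det = gamma(0)^2 - gamma(1)^2 = (3.62)^2 - (0.1048)^2 = 13.1044 - 0.01098304 = 13.09341696
  phi_hat_1 = [gamma(1) gamma(0) - gamma(1) gamma(2)] / det = [(0.1048)(3.62) - (0.1048)(1.4968)] / 13.09341696 = 0.22251136 / 13.09341696 = 0.017
  phi_hat_2 = [gamma(0) gamma(2) - gamma(1)^2] / det = [(3.62)(1.4968) - (0.1048)^2] / 13.09341696 = 5.40743296 / 13.09341696 = 0.413
So phi_hat = [0.0170, 0.4130].
Therefore phi_hat_1 = 0.0170.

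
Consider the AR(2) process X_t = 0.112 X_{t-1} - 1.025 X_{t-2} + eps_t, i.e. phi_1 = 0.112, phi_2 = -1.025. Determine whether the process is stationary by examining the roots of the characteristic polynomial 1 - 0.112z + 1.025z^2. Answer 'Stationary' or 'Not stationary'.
\text{Not stationary}

The AR(p) characteristic polynomial is P(z) = 1 - 0.112z + 1.025z^2.
Stationarity requires all roots to lie outside the unit circle, i.e. |z| > 1 for every root.
Set 1 + (-0.112) z + (1.025) z^2 = 0, i.e. a z^2 + b z + c = 0 with a = 1.025, b = -0.112, c = 1.
Discriminant D = b^2 - 4ac = (-0.112)^2 - 4*(1.025)*1 = 0.012544 - (4.1) = -4.087456.
D < 0, so the roots are the complex-conjugate pair z = (-b +/- i sqrt(-D)) / (2a) = 0.0546 +/- 0.9862i.
For a conjugate pair |z|^2 = z * conj(z) = (product of roots) = c/a = 1/(1.025) = 0.97561, so |z| = sqrt(0.97561) = 0.9877 for both roots.
Moduli of all roots: 0.9877, 0.9877.
All moduli strictly greater than 1? No.
Verdict: Not stationary.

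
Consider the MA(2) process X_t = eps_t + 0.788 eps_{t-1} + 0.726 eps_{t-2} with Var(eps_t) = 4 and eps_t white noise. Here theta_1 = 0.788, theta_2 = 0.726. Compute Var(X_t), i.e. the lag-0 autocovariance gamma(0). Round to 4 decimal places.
\gamma(0) = 8.5921

For an MA(q) process X_t = eps_t + sum_i theta_i eps_{t-i} with
Var(eps_t) = sigma^2, the variance is
  gamma(0) = sigma^2 * (1 + sum_i theta_i^2).
  sum_i theta_i^2 = (0.788)^2 + (0.726)^2 = 0.620944 + 0.527076 = 1.14802.
  gamma(0) = 4 * (1 + 1.14802) = 4 * 2.14802 = 8.59208, which rounds to 8.5921.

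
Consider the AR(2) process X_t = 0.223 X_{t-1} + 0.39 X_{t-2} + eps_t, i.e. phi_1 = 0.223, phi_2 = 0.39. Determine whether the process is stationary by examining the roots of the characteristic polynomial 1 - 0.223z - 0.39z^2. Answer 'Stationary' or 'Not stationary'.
\text{Stationary}

The AR(p) characteristic polynomial is P(z) = 1 - 0.223z - 0.39z^2.
Stationarity requires all roots to lie outside the unit circle, i.e. |z| > 1 for every root.
Set 1 + (-0.223) z + (-0.39) z^2 = 0, i.e. a z^2 + b z + c = 0 with a = -0.39, b = -0.223, c = 1.
Discriminant D = b^2 - 4ac = (-0.223)^2 - 4*(-0.39)*1 = 0.049729 - (-1.56) = 1.609729.
D >= 0, so the roots are real: z = (-b +/- sqrt(D)) / (2a) = (0.223 +/- 1.268751) / (-0.78).
  z_1 = (0.223 + 1.268751) / (-0.78) = -1.9125,   |z_1| = 1.9125.
  z_2 = (0.223 - 1.268751) / (-0.78) = 1.3407,   |z_2| = 1.3407.
Moduli of all roots: 1.9125, 1.3407.
All moduli strictly greater than 1? Yes.
Verdict: Stationary.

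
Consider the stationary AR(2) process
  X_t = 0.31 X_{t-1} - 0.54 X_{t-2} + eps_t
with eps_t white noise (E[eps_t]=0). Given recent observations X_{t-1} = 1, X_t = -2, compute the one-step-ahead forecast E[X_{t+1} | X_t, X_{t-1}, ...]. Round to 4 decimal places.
E[X_{t+1} \mid \mathcal F_t] = -1.1600

For an AR(p) model X_t = c + sum_i phi_i X_{t-i} + eps_t, the
one-step-ahead conditional mean is
  E[X_{t+1} | X_t, ...] = c + sum_i phi_i X_{t+1-i}.
Substitute known values:
  E[X_{t+1} | ...] = (0.31) * (-2) + (-0.54) * (1)
                   = -1.1600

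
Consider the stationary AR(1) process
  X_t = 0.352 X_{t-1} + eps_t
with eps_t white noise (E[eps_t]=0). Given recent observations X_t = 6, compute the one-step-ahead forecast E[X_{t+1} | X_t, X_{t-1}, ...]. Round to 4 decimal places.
E[X_{t+1} \mid \mathcal F_t] = 2.1120

For an AR(p) model X_t = c + sum_i phi_i X_{t-i} + eps_t, the
one-step-ahead conditional mean is
  E[X_{t+1} | X_t, ...] = c + sum_i phi_i X_{t+1-i}.
Substitute known values:
  E[X_{t+1} | ...] = (0.352) * (6)
                   = 2.1120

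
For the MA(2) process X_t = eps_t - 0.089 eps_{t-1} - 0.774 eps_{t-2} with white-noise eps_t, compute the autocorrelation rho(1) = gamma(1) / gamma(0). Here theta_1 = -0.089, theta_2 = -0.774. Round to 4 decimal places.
\rho(1) = -0.0125

For an MA(q) process with theta_0 = 1, the autocovariance is
  gamma(k) = sigma^2 * sum_{i=0..q-k} theta_i * theta_{i+k},
and rho(k) = gamma(k) / gamma(0). Sigma^2 cancels.
  numerator   = (1)*(-0.089) + (-0.089)*(-0.774) = -0.020114.
  denominator = (1)^2 + (-0.089)^2 + (-0.774)^2 = 1.606997.
  rho(1) = -0.020114 / 1.606997 = -0.0125.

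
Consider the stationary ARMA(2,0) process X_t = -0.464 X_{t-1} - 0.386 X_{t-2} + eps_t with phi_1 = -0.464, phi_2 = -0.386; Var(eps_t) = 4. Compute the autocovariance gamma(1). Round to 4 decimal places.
\gamma(1) = -1.7722

Multiply the model equation by X_{t-k} and take expectations. With theta_0 = psi_0 = 1 and psi_j the MA(infinity) weights, this gives
  gamma(k) - sum_i phi_i gamma(k-i) = c_k,
  c_k = sigma^2 * sum_{j=k..q} theta_j psi_{j-k}   (c_k = 0 for k > q),
using gamma(-m) = gamma(m).
Pure AR (q = 0): c_0 = sigma^2 = 4, c_k = 0 for k >= 1.
Equations for k = 0, 1, 2 (AR order 2, c_2 = 0):
  (E0) gamma(0) = phi_1 gamma(1) + phi_2 gamma(2) + c_0
  (E1) gamma(1) = phi_1 gamma(0) + phi_2 gamma(1) + c_1
  (E2) gamma(2) = phi_1 gamma(1) + phi_2 gamma(0)
From (E1): gamma(1) = A gamma(0) + B with
  A = phi_1 / (1 - phi_2) = -0.464 / 1.386 = -0.334776,   B = c_1 / (1 - phi_2) = 0 / 1.386 = 0.
Insert (E2) into (E0): gamma(0) (1 - phi_2^2) = phi_1 (1 + phi_2) gamma(1) + c_0.
  phi_1 (1 + phi_2) = (-0.464)(0.614) = -0.284896,   1 - phi_2^2 = 0.851004.
Replace gamma(1) by A gamma(0) + B and collect gamma(0):
  gamma(0) [0.851004 - (-0.284896)(-0.334776)] = c_0 = 4
  gamma(0) * 0.755628 = 4
  gamma(0) = 4 / 0.755628 = 5.293613.
  gamma(1) = A gamma(0) = (-0.334776)(5.293613) = -1.772176.
Therefore gamma(1) = -1.7722 (to 4 decimal places).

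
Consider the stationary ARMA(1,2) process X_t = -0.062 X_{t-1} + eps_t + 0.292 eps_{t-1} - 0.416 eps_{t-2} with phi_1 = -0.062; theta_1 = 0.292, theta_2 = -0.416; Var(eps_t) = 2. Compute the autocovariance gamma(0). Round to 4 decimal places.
\gamma(0) = 2.4775

Multiply the model equation by X_{t-k} and take expectations. With theta_0 = psi_0 = 1 and psi_j the MA(infinity) weights, this gives
  gamma(k) - sum_i phi_i gamma(k-i) = c_k,
  c_k = sigma^2 * sum_{j=k..q} theta_j psi_{j-k}   (c_k = 0 for k > q),
using gamma(-m) = gamma(m).
psi-weights needed (psi_j = theta_j + sum_i phi_i psi_{j-i}):
  psi_1 = theta_1 + phi_1 = 0.292 + (-0.062) = 0.23
  psi_2 = theta_2 + phi_1 psi_1 = -0.416 + (-0.062)(0.23) = -0.43026
Right-hand sides:
  c_0 = sigma^2 (1 + theta_1 psi_1 + theta_2 psi_2) = 2 * (1 + (0.292)(0.23) + (-0.416)(-0.43026)) = 2 * 1.246148 = 2.492296
  c_1 = sigma^2 (theta_1 + theta_2 psi_1) = 2 * (0.292 + (-0.416)(0.23)) = 0.39264
  c_2 = sigma^2 theta_2 = 2 * (-0.416) = -0.832
Equations for k = 0 and k = 1 (AR order 1):
  gamma(0) = phi_1 gamma(1) + c_0
  gamma(1) = phi_1 gamma(0) + c_1
Substituting the second into the first: gamma(0) (1 - phi_1^2) = c_0 + phi_1 c_1, so
  gamma(0) = (c_0 + phi_1 c_1) / (1 - phi_1^2) = (2.492296 + (-0.062)(0.39264)) / (1 - (-0.062)^2) = 2.467953 / 0.996156 = 2.477476.
Therefore gamma(0) = 2.4775 (to 4 decimal places).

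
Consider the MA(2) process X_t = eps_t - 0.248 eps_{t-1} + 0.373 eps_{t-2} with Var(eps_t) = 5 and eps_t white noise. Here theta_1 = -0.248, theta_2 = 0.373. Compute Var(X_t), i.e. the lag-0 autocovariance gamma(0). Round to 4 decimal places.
\gamma(0) = 6.0032

For an MA(q) process X_t = eps_t + sum_i theta_i eps_{t-i} with
Var(eps_t) = sigma^2, the variance is
  gamma(0) = sigma^2 * (1 + sum_i theta_i^2).
  sum_i theta_i^2 = (-0.248)^2 + (0.373)^2 = 0.061504 + 0.139129 = 0.200633.
  gamma(0) = 5 * (1 + 0.200633) = 5 * 1.200633 = 6.003165, which rounds to 6.0032.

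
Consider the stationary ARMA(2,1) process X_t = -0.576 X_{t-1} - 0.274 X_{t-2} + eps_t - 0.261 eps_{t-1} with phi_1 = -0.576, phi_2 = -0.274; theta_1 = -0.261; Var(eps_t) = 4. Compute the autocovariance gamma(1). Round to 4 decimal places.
\gamma(1) = -4.0245

Multiply the model equation by X_{t-k} and take expectations. With theta_0 = psi_0 = 1 and psi_j the MA(infinity) weights, this gives
  gamma(k) - sum_i phi_i gamma(k-i) = c_k,
  c_k = sigma^2 * sum_{j=k..q} theta_j psi_{j-k}   (c_k = 0 for k > q),
using gamma(-m) = gamma(m).
psi-weights needed (psi_j = theta_j + sum_i phi_i psi_{j-i}):
  psi_1 = theta_1 + phi_1 = -0.261 + (-0.576) = -0.837
Right-hand sides:
  c_0 = sigma^2 (1 + theta_1 psi_1) = 4 * (1 + (-0.261)(-0.837)) = 4 * 1.218457 = 4.873828
  c_1 = sigma^2 theta_1 = 4 * (-0.261) = -1.044
  c_2 = 0
Equations for k = 0, 1, 2 (AR order 2, c_2 = 0):
  (E0) gamma(0) = phi_1 gamma(1) + phi_2 gamma(2) + c_0
  (E1) gamma(1) = phi_1 gamma(0) + phi_2 gamma(1) + c_1
  (E2) gamma(2) = phi_1 gamma(1) + phi_2 gamma(0)
From (E1): gamma(1) = A gamma(0) + B with
  A = phi_1 / (1 - phi_2) = -0.576 / 1.274 = -0.452119,   B = c_1 / (1 - phi_2) = -1.044 / 1.274 = -0.819466.
Insert (E2) into (E0): gamma(0) (1 - phi_2^2) = phi_1 (1 + phi_2) gamma(1) + c_0.
  phi_1 (1 + phi_2) = (-0.576)(0.726) = -0.418176,   1 - phi_2^2 = 0.924924.
Replace gamma(1) by A gamma(0) + B and collect gamma(0):
  gamma(0) [0.924924 - (-0.418176)(-0.452119)] = (-0.418176)(-0.819466) + 4.873828
  gamma(0) * 0.735859 = 5.216509
  gamma(0) = 5.216509 / 0.735859 = 7.089011.
  gamma(1) = A gamma(0) + B = (-0.452119)(7.089011) + (-0.819466) = -4.024545.
Therefore gamma(1) = -4.0245 (to 4 decimal places).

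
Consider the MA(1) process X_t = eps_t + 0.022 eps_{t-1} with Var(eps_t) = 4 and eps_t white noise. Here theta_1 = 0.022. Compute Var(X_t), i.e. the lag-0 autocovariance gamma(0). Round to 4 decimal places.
\gamma(0) = 4.0019

For an MA(q) process X_t = eps_t + sum_i theta_i eps_{t-i} with
Var(eps_t) = sigma^2, the variance is
  gamma(0) = sigma^2 * (1 + sum_i theta_i^2).
  sum_i theta_i^2 = (0.022)^2 = 0.000484.
  gamma(0) = 4 * (1 + 0.000484) = 4 * 1.000484 = 4.001936, which rounds to 4.0019.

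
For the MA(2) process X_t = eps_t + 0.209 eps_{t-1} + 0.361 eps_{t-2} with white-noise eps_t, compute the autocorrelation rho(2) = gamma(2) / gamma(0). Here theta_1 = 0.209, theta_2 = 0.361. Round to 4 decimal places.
\rho(2) = 0.3075

For an MA(q) process with theta_0 = 1, the autocovariance is
  gamma(k) = sigma^2 * sum_{i=0..q-k} theta_i * theta_{i+k},
and rho(k) = gamma(k) / gamma(0). Sigma^2 cancels.
  numerator   = (1)*(0.361) = 0.361.
  denominator = (1)^2 + (0.209)^2 + (0.361)^2 = 1.174002.
  rho(2) = 0.361 / 1.174002 = 0.3075.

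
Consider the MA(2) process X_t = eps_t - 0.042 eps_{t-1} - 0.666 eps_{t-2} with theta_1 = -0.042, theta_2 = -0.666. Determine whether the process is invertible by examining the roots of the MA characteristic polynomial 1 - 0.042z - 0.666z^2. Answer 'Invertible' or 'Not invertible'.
\text{Invertible}

The MA(q) characteristic polynomial is P(z) = 1 - 0.042z - 0.666z^2.
Invertibility requires all roots to lie outside the unit circle, i.e. |z| > 1 for every root.
Set 1 + (-0.042) z + (-0.666) z^2 = 0, i.e. a z^2 + b z + c = 0 with a = -0.666, b = -0.042, c = 1.
Discriminant D = b^2 - 4ac = (-0.042)^2 - 4*(-0.666)*1 = 0.001764 - (-2.664) = 2.665764.
D >= 0, so the roots are real: z = (-b +/- sqrt(D)) / (2a) = (0.042 +/- 1.632717) / (-1.332).
  z_1 = (0.042 + 1.632717) / (-1.332) = -1.2573,   |z_1| = 1.2573.
  z_2 = (0.042 - 1.632717) / (-1.332) = 1.1942,   |z_2| = 1.1942.
Moduli of all roots: 1.2573, 1.1942.
All moduli strictly greater than 1? Yes.
Verdict: Invertible.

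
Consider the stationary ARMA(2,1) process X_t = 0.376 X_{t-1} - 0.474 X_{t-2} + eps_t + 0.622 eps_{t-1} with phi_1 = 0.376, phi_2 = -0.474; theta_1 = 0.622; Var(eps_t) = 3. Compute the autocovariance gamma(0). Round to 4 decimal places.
\gamma(0) = 7.0531

Multiply the model equation by X_{t-k} and take expectations. With theta_0 = psi_0 = 1 and psi_j the MA(infinity) weights, this gives
  gamma(k) - sum_i phi_i gamma(k-i) = c_k,
  c_k = sigma^2 * sum_{j=k..q} theta_j psi_{j-k}   (c_k = 0 for k > q),
using gamma(-m) = gamma(m).
psi-weights needed (psi_j = theta_j + sum_i phi_i psi_{j-i}):
  psi_1 = theta_1 + phi_1 = 0.622 + (0.376) = 0.998
Right-hand sides:
  c_0 = sigma^2 (1 + theta_1 psi_1) = 3 * (1 + (0.622)(0.998)) = 3 * 1.620756 = 4.862268
  c_1 = sigma^2 theta_1 = 3 * (0.622) = 1.866
  c_2 = 0
Equations for k = 0, 1, 2 (AR order 2, c_2 = 0):
  (E0) gamma(0) = phi_1 gamma(1) + phi_2 gamma(2) + c_0
  (E1) gamma(1) = phi_1 gamma(0) + phi_2 gamma(1) + c_1
  (E2) gamma(2) = phi_1 gamma(1) + phi_2 gamma(0)
From (E1): gamma(1) = A gamma(0) + B with
  A = phi_1 / (1 - phi_2) = 0.376 / 1.474 = 0.255088,   B = c_1 / (1 - phi_2) = 1.866 / 1.474 = 1.265943.
Insert (E2) into (E0): gamma(0) (1 - phi_2^2) = phi_1 (1 + phi_2) gamma(1) + c_0.
  phi_1 (1 + phi_2) = (0.376)(0.526) = 0.197776,   1 - phi_2^2 = 0.775324.
Replace gamma(1) by A gamma(0) + B and collect gamma(0):
  gamma(0) [0.775324 - (0.197776)(0.255088)] = (0.197776)(1.265943) + 4.862268
  gamma(0) * 0.724874 = 5.112641
  gamma(0) = 5.112641 / 0.724874 = 7.053148.
Therefore gamma(0) = 7.0531 (to 4 decimal places).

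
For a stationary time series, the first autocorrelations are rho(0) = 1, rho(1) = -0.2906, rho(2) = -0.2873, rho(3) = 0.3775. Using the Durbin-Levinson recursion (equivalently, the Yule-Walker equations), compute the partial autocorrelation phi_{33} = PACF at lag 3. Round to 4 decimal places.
\phi_{33} = 0.1859

The PACF at lag k is phi_{kk}, the last component of the solution
to the Yule-Walker system G_k phi = r_k where
  (G_k)_{ij} = rho(|i - j|), (r_k)_i = rho(i), i,j = 1..k.
Equivalently, Durbin-Levinson gives phi_{kk} iteratively:
  phi_{11} = rho(1)
  phi_{kk} = [rho(k) - sum_{j=1..k-1} phi_{k-1,j} rho(k-j)]
            / [1 - sum_{j=1..k-1} phi_{k-1,j} rho(j)],
  phi_{k,j} = phi_{k-1,j} - phi_{kk} phi_{k-1,k-j},  j = 1..k-1.
Step k = 1:
  phi_11 = rho(1) = -0.2906.
Step k = 2:
  phi_22 = [rho(2) - phi_11 rho(1)] / [1 - phi_11 rho(1)] = [-0.2873 - (-0.2906)(-0.2906)] / [1 - (-0.2906)(-0.2906)]
         = -0.37174836 / 0.91555164 = -0.406038.
  Update: phi_21 = phi_11 - phi_22 phi_11 = -0.2906 - (-0.406038)(-0.2906) = -0.408595.
Step k = 3:
  phi_33 = [rho(3) - phi_21 rho(2) - phi_22 rho(1)] / [1 - phi_21 rho(1) - phi_22 rho(2)]
    numerator   = 0.3775 - (-0.408595)(-0.2873) - (-0.406038)(-0.2906) = 0.14211628
    denominator = 1 - (-0.408595)(-0.2906) - (-0.406038)(-0.2873) = 0.76460784
  phi_33 = 0.14211628 / 0.76460784 = 0.1859.
Therefore phi_{33} = 0.1859.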